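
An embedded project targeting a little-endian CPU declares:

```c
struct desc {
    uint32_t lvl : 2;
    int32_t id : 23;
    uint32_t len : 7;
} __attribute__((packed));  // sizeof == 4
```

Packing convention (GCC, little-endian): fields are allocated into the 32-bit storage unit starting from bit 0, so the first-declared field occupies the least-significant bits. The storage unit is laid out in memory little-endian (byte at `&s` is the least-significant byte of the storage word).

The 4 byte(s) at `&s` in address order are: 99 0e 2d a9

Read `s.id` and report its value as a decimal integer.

-3456090

[0]=0x99 [1]=0x0e [2]=0x2d [3]=0xa9 (little-endian) → word 0xa92d0e99
lvl [0+:2] = (word>>0) & 0x3 = 1
id [2+:23] = (word>>2) & 0x7fffff = 4932518  ←
len [25+:7] = (word>>25) & 0x7f = 84
id signed 23b, MSB=1: 4932518 - 8388608 = -3456090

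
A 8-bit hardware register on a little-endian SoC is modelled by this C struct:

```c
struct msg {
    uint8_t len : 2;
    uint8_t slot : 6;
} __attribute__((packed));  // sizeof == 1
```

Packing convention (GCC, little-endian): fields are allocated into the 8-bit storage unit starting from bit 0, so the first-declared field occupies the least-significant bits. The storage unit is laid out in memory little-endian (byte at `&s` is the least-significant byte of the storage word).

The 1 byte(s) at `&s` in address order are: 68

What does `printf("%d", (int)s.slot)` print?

[0]=0x68 (little-endian) → word 0x68
len [0+:2] = (word>>0) & 0x3 = 0
slot [2+:6] = (word>>2) & 0x3f = 26  ←

26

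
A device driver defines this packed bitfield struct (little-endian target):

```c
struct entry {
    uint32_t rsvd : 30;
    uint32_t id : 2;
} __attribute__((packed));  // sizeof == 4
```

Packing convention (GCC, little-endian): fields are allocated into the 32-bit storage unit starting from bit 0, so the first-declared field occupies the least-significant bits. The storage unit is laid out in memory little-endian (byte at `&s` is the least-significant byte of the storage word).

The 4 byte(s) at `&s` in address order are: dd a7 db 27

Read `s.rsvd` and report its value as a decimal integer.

[0]=0xdd [1]=0xa7 [2]=0xdb [3]=0x27 (little-endian) → word 0x27dba7dd
rsvd:30 @ bit 0 → (0x27dba7dd>>0)&0x3fffffff = 0x27dba7dd  ←
id:2 @ bit 30 → (0x27dba7dd>>30)&0x3 = 0x0

668706781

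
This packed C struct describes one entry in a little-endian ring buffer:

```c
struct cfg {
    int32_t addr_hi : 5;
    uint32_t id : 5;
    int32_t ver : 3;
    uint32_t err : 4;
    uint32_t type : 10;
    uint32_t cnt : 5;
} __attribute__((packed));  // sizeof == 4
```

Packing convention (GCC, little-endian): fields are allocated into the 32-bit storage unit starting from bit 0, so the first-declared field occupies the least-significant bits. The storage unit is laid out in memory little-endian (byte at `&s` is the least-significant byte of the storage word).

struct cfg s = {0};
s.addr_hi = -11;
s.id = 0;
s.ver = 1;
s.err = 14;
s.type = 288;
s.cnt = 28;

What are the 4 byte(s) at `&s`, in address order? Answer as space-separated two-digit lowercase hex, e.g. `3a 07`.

15 c4 41 e2

addr_hi:5 = -11 → 0x15 << 0 → word 0x00000015
id:5 = 0 → 0x0 << 5 → word 0x00000015
ver:3 = 1 → 0x1 << 10 → word 0x00000415
err:4 = 14 → 0xe << 13 → word 0x0001c415
type:10 = 288 → 0x120 << 17 → word 0x0241c415
cnt:5 = 28 → 0x1c << 27 → word 0xe241c415
word = 0xe241c415 → little-endian bytes:
  [0]=0x15  [1]=0xc4  [2]=0x41  [3]=0xe2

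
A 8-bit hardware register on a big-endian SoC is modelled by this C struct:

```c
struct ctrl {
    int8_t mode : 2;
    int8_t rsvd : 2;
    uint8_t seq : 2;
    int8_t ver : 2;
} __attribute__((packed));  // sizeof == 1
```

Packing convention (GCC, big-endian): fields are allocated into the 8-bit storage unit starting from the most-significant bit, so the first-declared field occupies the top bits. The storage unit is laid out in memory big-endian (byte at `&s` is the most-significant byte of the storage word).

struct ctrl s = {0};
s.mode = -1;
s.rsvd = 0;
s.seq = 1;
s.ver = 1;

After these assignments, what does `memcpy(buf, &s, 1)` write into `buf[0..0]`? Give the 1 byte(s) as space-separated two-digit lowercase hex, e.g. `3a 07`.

c5

mode (2b) val=-1 bits=0x3 at bit 6: 0xc0
rsvd (2b) val=0 bits=0x0 at bit 4: 0xc0
seq (2b) val=1 bits=0x1 at bit 2: 0xc4
ver (2b) val=1 bits=0x1 at bit 0: 0xc5
word = 0xc5 → big-endian bytes:
  [0]=0xc5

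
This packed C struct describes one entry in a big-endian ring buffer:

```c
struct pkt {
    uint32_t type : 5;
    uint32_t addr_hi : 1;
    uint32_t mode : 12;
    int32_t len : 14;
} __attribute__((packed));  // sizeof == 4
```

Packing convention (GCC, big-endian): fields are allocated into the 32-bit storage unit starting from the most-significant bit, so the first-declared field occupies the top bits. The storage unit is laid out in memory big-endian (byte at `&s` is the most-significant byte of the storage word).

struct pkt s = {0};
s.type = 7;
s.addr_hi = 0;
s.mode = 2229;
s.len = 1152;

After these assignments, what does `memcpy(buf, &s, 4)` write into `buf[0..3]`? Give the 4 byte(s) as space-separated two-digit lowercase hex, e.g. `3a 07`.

type:5 = 7 → 0x7 << 27 → word 0x38000000
addr_hi:1 = 0 → 0x0 << 26 → word 0x38000000
mode:12 = 2229 → 0x8b5 << 14 → word 0x3a2d4000
len:14 = 1152 → 0x480 << 0 → word 0x3a2d4480
word = 0x3a2d4480 → big-endian bytes:
  [0]=0x3a  [1]=0x2d  [2]=0x44  [3]=0x80

3a 2d 44 80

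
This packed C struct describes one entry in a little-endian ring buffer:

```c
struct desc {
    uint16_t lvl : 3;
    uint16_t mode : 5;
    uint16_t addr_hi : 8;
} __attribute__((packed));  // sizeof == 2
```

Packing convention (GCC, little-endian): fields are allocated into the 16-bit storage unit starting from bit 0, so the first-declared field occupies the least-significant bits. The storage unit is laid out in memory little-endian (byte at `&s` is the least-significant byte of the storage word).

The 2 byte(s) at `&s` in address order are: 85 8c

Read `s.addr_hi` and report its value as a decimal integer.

140

[0]=0x85 [1]=0x8c (little-endian) → word 0x8c85
lvl [0+:3] = (word>>0) & 0x7 = 5
mode [3+:5] = (word>>3) & 0x1f = 16
addr_hi [8+:8] = (word>>8) & 0xff = 140  ←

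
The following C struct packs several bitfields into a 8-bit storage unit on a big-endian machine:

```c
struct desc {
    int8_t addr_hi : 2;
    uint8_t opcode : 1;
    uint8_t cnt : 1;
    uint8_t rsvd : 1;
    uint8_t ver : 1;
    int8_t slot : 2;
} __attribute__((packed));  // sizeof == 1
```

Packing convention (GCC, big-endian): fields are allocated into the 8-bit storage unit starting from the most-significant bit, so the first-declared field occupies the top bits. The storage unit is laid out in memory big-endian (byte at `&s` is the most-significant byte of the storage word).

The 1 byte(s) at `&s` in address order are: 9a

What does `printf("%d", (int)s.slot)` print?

[0]=0x9a (big-endian) → word 0x9a
addr_hi:2 @ bit 6 → (0x9a>>6)&0x3 = 0x2
opcode:1 @ bit 5 → (0x9a>>5)&0x1 = 0x0
cnt:1 @ bit 4 → (0x9a>>4)&0x1 = 0x1
rsvd:1 @ bit 3 → (0x9a>>3)&0x1 = 0x1
ver:1 @ bit 2 → (0x9a>>2)&0x1 = 0x0
slot:2 @ bit 0 → (0x9a>>0)&0x3 = 0x2  ←
slot signed 2b, MSB=1: 2 - 4 = -2

-2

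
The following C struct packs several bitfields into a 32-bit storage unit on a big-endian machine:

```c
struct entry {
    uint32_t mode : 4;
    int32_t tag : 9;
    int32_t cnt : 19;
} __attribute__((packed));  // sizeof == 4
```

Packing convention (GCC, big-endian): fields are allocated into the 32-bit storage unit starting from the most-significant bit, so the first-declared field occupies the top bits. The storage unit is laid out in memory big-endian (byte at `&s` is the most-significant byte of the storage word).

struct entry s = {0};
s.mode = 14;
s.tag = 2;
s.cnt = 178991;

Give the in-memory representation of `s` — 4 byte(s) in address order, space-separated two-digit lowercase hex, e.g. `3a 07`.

[28+:4] mode=14 & 0xf = 0xe; word=0xe0000000
[19+:9] tag=2 & 0x1ff = 0x2; word=0xe0100000
[0+:19] cnt=178991 & 0x7ffff = 0x2bb2f; word=0xe012bb2f
word = 0xe012bb2f → big-endian bytes:
  [0]=0xe0  [1]=0x12  [2]=0xbb  [3]=0x2f

e0 12 bb 2f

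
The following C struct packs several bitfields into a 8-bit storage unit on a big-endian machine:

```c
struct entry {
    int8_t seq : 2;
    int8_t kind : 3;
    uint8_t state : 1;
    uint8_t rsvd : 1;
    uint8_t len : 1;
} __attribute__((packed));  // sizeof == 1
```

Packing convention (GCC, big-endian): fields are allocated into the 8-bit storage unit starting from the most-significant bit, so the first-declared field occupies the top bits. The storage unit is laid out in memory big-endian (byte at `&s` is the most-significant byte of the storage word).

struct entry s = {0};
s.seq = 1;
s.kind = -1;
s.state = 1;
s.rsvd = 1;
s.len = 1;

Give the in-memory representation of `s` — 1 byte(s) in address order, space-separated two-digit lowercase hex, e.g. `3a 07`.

7f

[6+:2] seq=1 & 0x3 = 0x1; word=0x40
[3+:3] kind=-1 & 0x7 = 0x7; word=0x78
[2+:1] state=1 & 0x1 = 0x1; word=0x7c
[1+:1] rsvd=1 & 0x1 = 0x1; word=0x7e
[0+:1] len=1 & 0x1 = 0x1; word=0x7f
word = 0x7f → big-endian bytes:
  [0]=0x7f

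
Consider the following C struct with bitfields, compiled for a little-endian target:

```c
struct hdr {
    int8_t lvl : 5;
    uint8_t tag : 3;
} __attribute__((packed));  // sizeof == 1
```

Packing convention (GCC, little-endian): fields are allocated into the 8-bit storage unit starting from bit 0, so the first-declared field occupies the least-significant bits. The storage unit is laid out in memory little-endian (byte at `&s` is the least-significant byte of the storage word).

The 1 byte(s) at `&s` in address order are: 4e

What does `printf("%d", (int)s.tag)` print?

[0]=0x4e (little-endian) → word 0x4e
lvl [0+:5] = (word>>0) & 0x1f = 14
tag [5+:3] = (word>>5) & 0x7 = 2  ←

2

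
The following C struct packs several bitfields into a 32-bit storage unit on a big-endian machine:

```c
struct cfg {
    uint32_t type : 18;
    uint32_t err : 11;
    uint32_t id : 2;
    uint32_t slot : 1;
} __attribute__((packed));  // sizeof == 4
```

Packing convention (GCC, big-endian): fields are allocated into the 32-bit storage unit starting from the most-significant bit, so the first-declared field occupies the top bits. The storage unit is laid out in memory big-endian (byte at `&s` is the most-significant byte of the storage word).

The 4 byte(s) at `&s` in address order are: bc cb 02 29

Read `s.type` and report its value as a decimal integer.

193324

[0]=0xbc [1]=0xcb [2]=0x02 [3]=0x29 (big-endian) → word 0xbccb0229
type [14+:18] = (word>>14) & 0x3ffff = 193324  ←
err [3+:11] = (word>>3) & 0x7ff = 69
id [1+:2] = (word>>1) & 0x3 = 0
slot [0+:1] = (word>>0) & 0x1 = 1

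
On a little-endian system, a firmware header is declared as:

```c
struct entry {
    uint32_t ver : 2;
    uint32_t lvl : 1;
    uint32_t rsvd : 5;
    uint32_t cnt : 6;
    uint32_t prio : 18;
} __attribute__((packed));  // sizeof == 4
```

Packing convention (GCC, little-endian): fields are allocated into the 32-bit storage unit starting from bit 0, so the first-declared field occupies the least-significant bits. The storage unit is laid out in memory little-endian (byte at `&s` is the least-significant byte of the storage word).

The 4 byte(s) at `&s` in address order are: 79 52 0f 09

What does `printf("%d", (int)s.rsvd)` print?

15

[0]=0x79 [1]=0x52 [2]=0x0f [3]=0x09 (little-endian) → word 0x090f5279
ver:2 @ bit 0 → (0x090f5279>>0)&0x3 = 0x1
lvl:1 @ bit 2 → (0x090f5279>>2)&0x1 = 0x0
rsvd:5 @ bit 3 → (0x090f5279>>3)&0x1f = 0xf  ←
cnt:6 @ bit 8 → (0x090f5279>>8)&0x3f = 0x12
prio:18 @ bit 14 → (0x090f5279>>14)&0x3ffff = 0x243d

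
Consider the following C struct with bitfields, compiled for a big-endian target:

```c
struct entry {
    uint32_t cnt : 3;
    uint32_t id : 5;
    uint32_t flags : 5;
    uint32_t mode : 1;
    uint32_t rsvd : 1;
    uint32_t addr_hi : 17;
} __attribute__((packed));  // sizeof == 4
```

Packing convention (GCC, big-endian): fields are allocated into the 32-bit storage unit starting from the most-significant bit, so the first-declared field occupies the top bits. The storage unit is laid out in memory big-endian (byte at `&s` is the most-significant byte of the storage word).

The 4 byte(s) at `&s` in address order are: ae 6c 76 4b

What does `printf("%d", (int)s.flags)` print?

[0]=0xae [1]=0x6c [2]=0x76 [3]=0x4b (big-endian) → word 0xae6c764b
cnt [29+:3] = (word>>29) & 0x7 = 5
id [24+:5] = (word>>24) & 0x1f = 14
flags [19+:5] = (word>>19) & 0x1f = 13  ←
mode [18+:1] = (word>>18) & 0x1 = 1
rsvd [17+:1] = (word>>17) & 0x1 = 0
addr_hi [0+:17] = (word>>0) & 0x1ffff = 30283

13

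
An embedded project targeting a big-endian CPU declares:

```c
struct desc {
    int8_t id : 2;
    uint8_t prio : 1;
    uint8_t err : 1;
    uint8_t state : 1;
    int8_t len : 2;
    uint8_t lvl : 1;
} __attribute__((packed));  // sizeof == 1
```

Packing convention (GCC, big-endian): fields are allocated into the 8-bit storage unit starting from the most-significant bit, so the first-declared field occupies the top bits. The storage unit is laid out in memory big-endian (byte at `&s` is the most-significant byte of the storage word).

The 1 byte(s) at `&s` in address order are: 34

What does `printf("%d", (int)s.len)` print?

[0]=0x34 (big-endian) → word 0x34
id:2 @ bit 6 → (0x34>>6)&0x3 = 0x0
prio:1 @ bit 5 → (0x34>>5)&0x1 = 0x1
err:1 @ bit 4 → (0x34>>4)&0x1 = 0x1
state:1 @ bit 3 → (0x34>>3)&0x1 = 0x0
len:2 @ bit 1 → (0x34>>1)&0x3 = 0x2  ←
lvl:1 @ bit 0 → (0x34>>0)&0x1 = 0x0
len signed 2b, MSB=1: 2 - 4 = -2

-2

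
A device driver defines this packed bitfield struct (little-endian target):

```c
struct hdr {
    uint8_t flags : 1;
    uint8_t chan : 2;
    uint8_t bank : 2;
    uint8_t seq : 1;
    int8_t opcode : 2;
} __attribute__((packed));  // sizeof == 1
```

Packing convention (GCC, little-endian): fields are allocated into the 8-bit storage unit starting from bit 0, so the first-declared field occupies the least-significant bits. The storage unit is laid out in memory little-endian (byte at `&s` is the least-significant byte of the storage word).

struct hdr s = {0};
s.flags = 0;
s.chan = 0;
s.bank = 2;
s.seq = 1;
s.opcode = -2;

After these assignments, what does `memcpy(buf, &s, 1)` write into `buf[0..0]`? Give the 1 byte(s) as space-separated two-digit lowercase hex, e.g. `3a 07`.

b0

flags (1b) val=0 bits=0x0 at bit 0: 0x00
chan (2b) val=0 bits=0x0 at bit 1: 0x00
bank (2b) val=2 bits=0x2 at bit 3: 0x10
seq (1b) val=1 bits=0x1 at bit 5: 0x30
opcode (2b) val=-2 bits=0x2 at bit 6: 0xb0
word = 0xb0 → little-endian bytes:
  [0]=0xb0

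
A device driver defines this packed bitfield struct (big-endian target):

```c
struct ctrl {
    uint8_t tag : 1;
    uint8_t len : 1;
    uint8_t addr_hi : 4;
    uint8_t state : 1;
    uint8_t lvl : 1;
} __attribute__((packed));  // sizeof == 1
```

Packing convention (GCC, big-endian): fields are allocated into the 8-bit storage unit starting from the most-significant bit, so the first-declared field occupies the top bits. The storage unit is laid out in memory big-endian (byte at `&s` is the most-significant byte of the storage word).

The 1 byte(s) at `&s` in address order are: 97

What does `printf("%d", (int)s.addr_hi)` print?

[0]=0x97 (big-endian) → word 0x97
tag:1 @ bit 7 → (0x97>>7)&0x1 = 0x1
len:1 @ bit 6 → (0x97>>6)&0x1 = 0x0
addr_hi:4 @ bit 2 → (0x97>>2)&0xf = 0x5  ←
state:1 @ bit 1 → (0x97>>1)&0x1 = 0x1
lvl:1 @ bit 0 → (0x97>>0)&0x1 = 0x1

5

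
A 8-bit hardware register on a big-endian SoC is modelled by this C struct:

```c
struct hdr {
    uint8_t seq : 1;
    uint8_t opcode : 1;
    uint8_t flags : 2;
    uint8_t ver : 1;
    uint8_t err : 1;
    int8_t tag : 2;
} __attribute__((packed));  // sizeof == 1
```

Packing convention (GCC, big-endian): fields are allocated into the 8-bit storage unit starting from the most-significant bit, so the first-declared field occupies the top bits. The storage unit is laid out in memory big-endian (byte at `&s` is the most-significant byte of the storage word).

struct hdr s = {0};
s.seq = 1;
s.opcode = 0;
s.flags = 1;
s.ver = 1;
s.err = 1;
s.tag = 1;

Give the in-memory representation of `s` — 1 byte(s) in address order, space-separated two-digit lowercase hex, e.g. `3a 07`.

9d

[7+:1] seq=1 & 0x1 = 0x1; word=0x80
[6+:1] opcode=0 & 0x1 = 0x0; word=0x80
[4+:2] flags=1 & 0x3 = 0x1; word=0x90
[3+:1] ver=1 & 0x1 = 0x1; word=0x98
[2+:1] err=1 & 0x1 = 0x1; word=0x9c
[0+:2] tag=1 & 0x3 = 0x1; word=0x9d
word = 0x9d → big-endian bytes:
  [0]=0x9d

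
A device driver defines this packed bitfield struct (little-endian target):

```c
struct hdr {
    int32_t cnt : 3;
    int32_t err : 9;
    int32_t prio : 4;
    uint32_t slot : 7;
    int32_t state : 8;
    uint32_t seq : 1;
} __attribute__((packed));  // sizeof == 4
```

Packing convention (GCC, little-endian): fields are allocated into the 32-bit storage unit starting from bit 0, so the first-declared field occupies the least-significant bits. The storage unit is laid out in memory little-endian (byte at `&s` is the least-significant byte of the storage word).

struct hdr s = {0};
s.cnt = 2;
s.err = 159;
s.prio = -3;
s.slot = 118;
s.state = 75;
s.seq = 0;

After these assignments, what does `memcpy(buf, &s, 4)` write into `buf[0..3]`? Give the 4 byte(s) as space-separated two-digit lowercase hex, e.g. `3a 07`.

fa d4 f6 25

[0+:3] cnt=2 & 0x7 = 0x2; word=0x00000002
[3+:9] err=159 & 0x1ff = 0x9f; word=0x000004fa
[12+:4] prio=-3 & 0xf = 0xd; word=0x0000d4fa
[16+:7] slot=118 & 0x7f = 0x76; word=0x0076d4fa
[23+:8] state=75 & 0xff = 0x4b; word=0x25f6d4fa
[31+:1] seq=0 & 0x1 = 0x0; word=0x25f6d4fa
word = 0x25f6d4fa → little-endian bytes:
  [0]=0xfa  [1]=0xd4  [2]=0xf6  [3]=0x25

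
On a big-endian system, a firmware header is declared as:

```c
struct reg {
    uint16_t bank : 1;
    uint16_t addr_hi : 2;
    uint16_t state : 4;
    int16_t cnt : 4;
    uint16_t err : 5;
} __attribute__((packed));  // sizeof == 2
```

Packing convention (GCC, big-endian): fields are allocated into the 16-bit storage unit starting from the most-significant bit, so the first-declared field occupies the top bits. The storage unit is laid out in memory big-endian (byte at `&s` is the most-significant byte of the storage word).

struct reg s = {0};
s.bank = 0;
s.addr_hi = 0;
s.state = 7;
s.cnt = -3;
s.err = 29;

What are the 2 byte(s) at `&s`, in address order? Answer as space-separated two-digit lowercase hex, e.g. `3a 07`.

[15+:1] bank=0 & 0x1 = 0x0; word=0x0000
[13+:2] addr_hi=0 & 0x3 = 0x0; word=0x0000
[9+:4] state=7 & 0xf = 0x7; word=0x0e00
[5+:4] cnt=-3 & 0xf = 0xd; word=0x0fa0
[0+:5] err=29 & 0x1f = 0x1d; word=0x0fbd
word = 0x0fbd → big-endian bytes:
  [0]=0x0f  [1]=0xbd

0f bd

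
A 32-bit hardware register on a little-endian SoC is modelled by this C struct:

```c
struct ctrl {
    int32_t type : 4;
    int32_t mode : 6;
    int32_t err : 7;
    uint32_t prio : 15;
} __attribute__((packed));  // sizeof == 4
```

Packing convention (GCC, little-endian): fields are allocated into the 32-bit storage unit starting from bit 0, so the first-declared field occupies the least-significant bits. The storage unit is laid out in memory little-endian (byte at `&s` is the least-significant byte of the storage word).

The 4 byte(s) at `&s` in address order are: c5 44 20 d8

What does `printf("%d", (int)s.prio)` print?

27664

[0]=0xc5 [1]=0x44 [2]=0x20 [3]=0xd8 (little-endian) → word 0xd82044c5
type [0+:4] = (word>>0) & 0xf = 5
mode [4+:6] = (word>>4) & 0x3f = 12
err [10+:7] = (word>>10) & 0x7f = 17
prio [17+:15] = (word>>17) & 0x7fff = 27664  ←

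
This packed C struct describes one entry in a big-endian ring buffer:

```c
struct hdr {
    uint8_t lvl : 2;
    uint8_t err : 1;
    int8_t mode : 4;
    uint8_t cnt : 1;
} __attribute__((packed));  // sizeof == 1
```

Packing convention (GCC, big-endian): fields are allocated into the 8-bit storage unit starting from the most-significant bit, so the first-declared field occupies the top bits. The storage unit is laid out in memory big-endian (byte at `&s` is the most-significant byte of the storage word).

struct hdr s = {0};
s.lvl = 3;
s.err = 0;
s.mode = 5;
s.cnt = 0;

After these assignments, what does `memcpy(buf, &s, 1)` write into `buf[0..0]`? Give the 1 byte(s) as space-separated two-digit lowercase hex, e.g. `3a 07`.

ca

lvl (2b) val=3 bits=0x3 at bit 6: 0xc0
err (1b) val=0 bits=0x0 at bit 5: 0xc0
mode (4b) val=5 bits=0x5 at bit 1: 0xca
cnt (1b) val=0 bits=0x0 at bit 0: 0xca
word = 0xca → big-endian bytes:
  [0]=0xca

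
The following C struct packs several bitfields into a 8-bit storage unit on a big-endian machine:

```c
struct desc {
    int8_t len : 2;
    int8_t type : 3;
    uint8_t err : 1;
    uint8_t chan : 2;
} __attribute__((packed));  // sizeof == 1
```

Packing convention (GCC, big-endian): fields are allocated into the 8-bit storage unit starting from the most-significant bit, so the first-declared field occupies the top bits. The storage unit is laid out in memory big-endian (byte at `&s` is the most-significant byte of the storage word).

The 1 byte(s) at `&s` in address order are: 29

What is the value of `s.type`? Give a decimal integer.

-3

[0]=0x29 (big-endian) → word 0x29
len:2 @ bit 6 → (0x29>>6)&0x3 = 0x0
type:3 @ bit 3 → (0x29>>3)&0x7 = 0x5  ←
err:1 @ bit 2 → (0x29>>2)&0x1 = 0x0
chan:2 @ bit 0 → (0x29>>0)&0x3 = 0x1
type signed 3b, MSB=1: 5 - 8 = -3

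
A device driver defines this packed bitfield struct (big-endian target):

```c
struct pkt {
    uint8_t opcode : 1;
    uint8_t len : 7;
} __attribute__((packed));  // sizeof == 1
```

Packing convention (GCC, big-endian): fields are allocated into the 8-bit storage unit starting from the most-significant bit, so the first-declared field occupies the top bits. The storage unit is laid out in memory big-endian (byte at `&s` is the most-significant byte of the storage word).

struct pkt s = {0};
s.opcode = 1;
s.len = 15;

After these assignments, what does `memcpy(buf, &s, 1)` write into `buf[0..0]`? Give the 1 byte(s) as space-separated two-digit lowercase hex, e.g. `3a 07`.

8f

opcode (1b) val=1 bits=0x1 at bit 7: 0x80
len (7b) val=15 bits=0xf at bit 0: 0x8f
word = 0x8f → big-endian bytes:
  [0]=0x8f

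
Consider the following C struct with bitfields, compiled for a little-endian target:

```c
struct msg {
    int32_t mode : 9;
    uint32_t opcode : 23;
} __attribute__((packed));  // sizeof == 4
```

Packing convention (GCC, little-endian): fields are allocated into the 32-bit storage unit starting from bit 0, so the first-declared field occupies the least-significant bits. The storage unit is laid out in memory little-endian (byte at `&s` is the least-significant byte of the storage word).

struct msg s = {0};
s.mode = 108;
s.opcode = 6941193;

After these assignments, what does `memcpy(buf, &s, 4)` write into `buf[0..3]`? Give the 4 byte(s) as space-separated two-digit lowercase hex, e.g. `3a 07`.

6c 12 d4 d3

mode:9 = 108 → 0x6c << 0 → word 0x0000006c
opcode:23 = 6941193 → 0x69ea09 << 9 → word 0xd3d4126c
word = 0xd3d4126c → little-endian bytes:
  [0]=0x6c  [1]=0x12  [2]=0xd4  [3]=0xd3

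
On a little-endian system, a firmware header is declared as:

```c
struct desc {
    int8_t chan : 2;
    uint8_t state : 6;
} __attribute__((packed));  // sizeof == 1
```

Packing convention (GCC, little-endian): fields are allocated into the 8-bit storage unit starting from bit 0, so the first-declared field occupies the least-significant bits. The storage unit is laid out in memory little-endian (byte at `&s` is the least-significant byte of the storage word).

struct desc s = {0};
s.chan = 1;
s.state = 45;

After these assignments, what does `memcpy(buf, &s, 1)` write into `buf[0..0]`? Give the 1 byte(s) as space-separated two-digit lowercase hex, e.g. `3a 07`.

b5

chan (2b) val=1 bits=0x1 at bit 0: 0x01
state (6b) val=45 bits=0x2d at bit 2: 0xb5
word = 0xb5 → little-endian bytes:
  [0]=0xb5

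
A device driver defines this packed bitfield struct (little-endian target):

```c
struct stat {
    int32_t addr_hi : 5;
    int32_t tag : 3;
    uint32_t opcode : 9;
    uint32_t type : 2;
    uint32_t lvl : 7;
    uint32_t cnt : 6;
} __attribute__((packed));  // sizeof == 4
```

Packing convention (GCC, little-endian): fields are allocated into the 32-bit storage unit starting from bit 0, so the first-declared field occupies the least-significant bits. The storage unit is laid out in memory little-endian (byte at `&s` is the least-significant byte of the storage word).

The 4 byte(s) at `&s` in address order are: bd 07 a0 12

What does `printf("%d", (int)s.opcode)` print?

[0]=0xbd [1]=0x07 [2]=0xa0 [3]=0x12 (little-endian) → word 0x12a007bd
addr_hi [0+:5] = (word>>0) & 0x1f = 29
tag [5+:3] = (word>>5) & 0x7 = 5
opcode [8+:9] = (word>>8) & 0x1ff = 7  ←
type [17+:2] = (word>>17) & 0x3 = 0
lvl [19+:7] = (word>>19) & 0x7f = 84
cnt [26+:6] = (word>>26) & 0x3f = 4

7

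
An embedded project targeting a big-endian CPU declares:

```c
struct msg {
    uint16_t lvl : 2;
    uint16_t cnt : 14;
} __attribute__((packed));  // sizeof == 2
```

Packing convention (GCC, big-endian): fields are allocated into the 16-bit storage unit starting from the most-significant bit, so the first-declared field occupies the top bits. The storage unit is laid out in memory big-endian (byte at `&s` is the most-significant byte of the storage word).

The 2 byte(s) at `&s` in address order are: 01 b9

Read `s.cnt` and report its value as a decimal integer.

441

[0]=0x01 [1]=0xb9 (big-endian) → word 0x01b9
lvl [14+:2] = (word>>14) & 0x3 = 0
cnt [0+:14] = (word>>0) & 0x3fff = 441  ←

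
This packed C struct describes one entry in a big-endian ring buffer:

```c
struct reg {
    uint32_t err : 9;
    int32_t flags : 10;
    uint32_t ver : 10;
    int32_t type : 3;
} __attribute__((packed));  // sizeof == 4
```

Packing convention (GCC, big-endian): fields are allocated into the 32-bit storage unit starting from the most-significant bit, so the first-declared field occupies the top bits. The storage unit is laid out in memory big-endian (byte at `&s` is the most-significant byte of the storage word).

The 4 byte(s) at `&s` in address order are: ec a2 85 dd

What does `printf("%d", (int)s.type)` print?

-3

[0]=0xec [1]=0xa2 [2]=0x85 [3]=0xdd (big-endian) → word 0xeca285dd
err [23+:9] = (word>>23) & 0x1ff = 473
flags [13+:10] = (word>>13) & 0x3ff = 276
ver [3+:10] = (word>>3) & 0x3ff = 187
type [0+:3] = (word>>0) & 0x7 = 5  ←
type signed 3b, MSB=1: 5 - 8 = -3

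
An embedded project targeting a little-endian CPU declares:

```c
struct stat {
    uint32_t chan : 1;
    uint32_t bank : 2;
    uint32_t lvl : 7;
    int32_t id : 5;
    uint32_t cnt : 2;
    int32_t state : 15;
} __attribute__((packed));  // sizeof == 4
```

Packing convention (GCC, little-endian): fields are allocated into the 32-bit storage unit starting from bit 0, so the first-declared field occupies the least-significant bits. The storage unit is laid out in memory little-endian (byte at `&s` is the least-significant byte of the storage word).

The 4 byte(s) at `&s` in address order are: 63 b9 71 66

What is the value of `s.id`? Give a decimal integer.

[0]=0x63 [1]=0xb9 [2]=0x71 [3]=0x66 (little-endian) → word 0x6671b963
chan [0+:1] = (word>>0) & 0x1 = 1
bank [1+:2] = (word>>1) & 0x3 = 1
lvl [3+:7] = (word>>3) & 0x7f = 44
id [10+:5] = (word>>10) & 0x1f = 14  ←
cnt [15+:2] = (word>>15) & 0x3 = 3
state [17+:15] = (word>>17) & 0x7fff = 13112
id signed 5b, MSB=0: value = 14

14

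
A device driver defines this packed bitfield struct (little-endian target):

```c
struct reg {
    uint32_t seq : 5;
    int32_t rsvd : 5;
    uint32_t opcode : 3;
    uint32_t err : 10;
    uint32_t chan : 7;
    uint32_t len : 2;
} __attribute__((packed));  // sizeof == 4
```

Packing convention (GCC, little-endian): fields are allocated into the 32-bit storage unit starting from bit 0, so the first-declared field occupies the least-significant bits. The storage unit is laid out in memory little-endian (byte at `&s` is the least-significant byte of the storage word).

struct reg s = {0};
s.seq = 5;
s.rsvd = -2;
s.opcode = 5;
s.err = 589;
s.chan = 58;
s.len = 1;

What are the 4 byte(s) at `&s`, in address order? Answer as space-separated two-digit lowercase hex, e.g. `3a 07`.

seq (5b) val=5 bits=0x5 at bit 0: 0x00000005
rsvd (5b) val=-2 bits=0x1e at bit 5: 0x000003c5
opcode (3b) val=5 bits=0x5 at bit 10: 0x000017c5
err (10b) val=589 bits=0x24d at bit 13: 0x0049b7c5
chan (7b) val=58 bits=0x3a at bit 23: 0x1d49b7c5
len (2b) val=1 bits=0x1 at bit 30: 0x5d49b7c5
word = 0x5d49b7c5 → little-endian bytes:
  [0]=0xc5  [1]=0xb7  [2]=0x49  [3]=0x5d

c5 b7 49 5d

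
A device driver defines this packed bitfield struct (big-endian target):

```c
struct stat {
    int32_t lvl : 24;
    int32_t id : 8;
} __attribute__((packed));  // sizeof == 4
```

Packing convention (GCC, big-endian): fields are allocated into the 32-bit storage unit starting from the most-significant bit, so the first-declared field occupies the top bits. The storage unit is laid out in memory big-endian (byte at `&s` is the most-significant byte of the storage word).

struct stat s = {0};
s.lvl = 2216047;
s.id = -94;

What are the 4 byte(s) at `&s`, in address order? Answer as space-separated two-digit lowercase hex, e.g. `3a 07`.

21 d0 6f a2

lvl:24 = 2216047 → 0x21d06f << 8 → word 0x21d06f00
id:8 = -94 → 0xa2 << 0 → word 0x21d06fa2
word = 0x21d06fa2 → big-endian bytes:
  [0]=0x21  [1]=0xd0  [2]=0x6f  [3]=0xa2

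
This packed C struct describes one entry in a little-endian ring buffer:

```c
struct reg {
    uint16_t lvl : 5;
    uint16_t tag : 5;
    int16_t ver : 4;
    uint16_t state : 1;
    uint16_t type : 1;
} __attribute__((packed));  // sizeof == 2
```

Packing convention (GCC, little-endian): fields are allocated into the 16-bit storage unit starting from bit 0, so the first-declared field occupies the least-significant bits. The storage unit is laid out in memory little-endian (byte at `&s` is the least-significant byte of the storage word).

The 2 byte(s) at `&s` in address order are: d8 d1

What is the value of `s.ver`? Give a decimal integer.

[0]=0xd8 [1]=0xd1 (little-endian) → word 0xd1d8
lvl:5 @ bit 0 → (0xd1d8>>0)&0x1f = 0x18
tag:5 @ bit 5 → (0xd1d8>>5)&0x1f = 0xe
ver:4 @ bit 10 → (0xd1d8>>10)&0xf = 0x4  ←
state:1 @ bit 14 → (0xd1d8>>14)&0x1 = 0x1
type:1 @ bit 15 → (0xd1d8>>15)&0x1 = 0x1
ver signed 4b, MSB=0: value = 4

4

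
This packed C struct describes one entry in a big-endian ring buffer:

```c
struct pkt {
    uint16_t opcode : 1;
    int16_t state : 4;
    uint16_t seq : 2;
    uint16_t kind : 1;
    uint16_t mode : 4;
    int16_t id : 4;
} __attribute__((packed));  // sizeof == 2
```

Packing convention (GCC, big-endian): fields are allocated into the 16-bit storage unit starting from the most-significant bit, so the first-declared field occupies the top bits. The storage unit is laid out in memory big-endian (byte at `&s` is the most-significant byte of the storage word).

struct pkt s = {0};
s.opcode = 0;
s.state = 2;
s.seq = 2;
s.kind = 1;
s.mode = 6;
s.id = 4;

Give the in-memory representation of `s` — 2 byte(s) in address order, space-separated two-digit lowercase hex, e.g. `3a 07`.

opcode (1b) val=0 bits=0x0 at bit 15: 0x0000
state (4b) val=2 bits=0x2 at bit 11: 0x1000
seq (2b) val=2 bits=0x2 at bit 9: 0x1400
kind (1b) val=1 bits=0x1 at bit 8: 0x1500
mode (4b) val=6 bits=0x6 at bit 4: 0x1560
id (4b) val=4 bits=0x4 at bit 0: 0x1564
word = 0x1564 → big-endian bytes:
  [0]=0x15  [1]=0x64

15 64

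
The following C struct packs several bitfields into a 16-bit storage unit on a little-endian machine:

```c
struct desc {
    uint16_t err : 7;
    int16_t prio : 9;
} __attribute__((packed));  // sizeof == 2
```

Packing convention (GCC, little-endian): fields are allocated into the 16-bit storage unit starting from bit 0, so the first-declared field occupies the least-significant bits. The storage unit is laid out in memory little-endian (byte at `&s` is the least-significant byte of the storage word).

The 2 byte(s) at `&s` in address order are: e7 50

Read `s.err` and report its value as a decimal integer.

103

[0]=0xe7 [1]=0x50 (little-endian) → word 0x50e7
err [0+:7] = (word>>0) & 0x7f = 103  ←
prio [7+:9] = (word>>7) & 0x1ff = 161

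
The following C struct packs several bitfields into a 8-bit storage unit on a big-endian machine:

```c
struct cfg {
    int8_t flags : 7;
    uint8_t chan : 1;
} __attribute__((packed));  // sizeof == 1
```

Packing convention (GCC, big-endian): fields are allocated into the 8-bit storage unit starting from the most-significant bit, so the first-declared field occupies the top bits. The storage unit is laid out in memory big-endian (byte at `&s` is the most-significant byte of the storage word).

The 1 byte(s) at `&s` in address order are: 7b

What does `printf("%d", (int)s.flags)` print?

[0]=0x7b (big-endian) → word 0x7b
flags:7 @ bit 1 → (0x7b>>1)&0x7f = 0x3d  ←
chan:1 @ bit 0 → (0x7b>>0)&0x1 = 0x1
flags signed 7b, MSB=0: value = 61

61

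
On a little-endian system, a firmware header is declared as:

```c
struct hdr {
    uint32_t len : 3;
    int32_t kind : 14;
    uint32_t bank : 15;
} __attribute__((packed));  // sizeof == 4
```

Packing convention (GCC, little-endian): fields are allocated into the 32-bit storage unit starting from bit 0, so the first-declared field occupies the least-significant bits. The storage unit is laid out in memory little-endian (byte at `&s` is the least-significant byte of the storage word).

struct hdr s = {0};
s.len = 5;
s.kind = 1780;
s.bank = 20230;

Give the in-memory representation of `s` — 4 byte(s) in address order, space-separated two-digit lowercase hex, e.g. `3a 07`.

a5 37 0c 9e

[0+:3] len=5 & 0x7 = 0x5; word=0x00000005
[3+:14] kind=1780 & 0x3fff = 0x6f4; word=0x000037a5
[17+:15] bank=20230 & 0x7fff = 0x4f06; word=0x9e0c37a5
word = 0x9e0c37a5 → little-endian bytes:
  [0]=0xa5  [1]=0x37  [2]=0x0c  [3]=0x9e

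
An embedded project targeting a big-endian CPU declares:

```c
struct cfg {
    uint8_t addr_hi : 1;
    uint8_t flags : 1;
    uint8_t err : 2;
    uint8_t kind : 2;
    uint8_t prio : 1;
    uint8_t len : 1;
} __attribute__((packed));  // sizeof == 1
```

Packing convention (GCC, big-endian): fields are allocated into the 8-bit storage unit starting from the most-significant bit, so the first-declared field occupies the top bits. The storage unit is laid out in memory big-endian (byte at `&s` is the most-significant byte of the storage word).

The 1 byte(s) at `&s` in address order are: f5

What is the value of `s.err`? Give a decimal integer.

3

[0]=0xf5 (big-endian) → word 0xf5
addr_hi [7+:1] = (word>>7) & 0x1 = 1
flags [6+:1] = (word>>6) & 0x1 = 1
err [4+:2] = (word>>4) & 0x3 = 3  ←
kind [2+:2] = (word>>2) & 0x3 = 1
prio [1+:1] = (word>>1) & 0x1 = 0
len [0+:1] = (word>>0) & 0x1 = 1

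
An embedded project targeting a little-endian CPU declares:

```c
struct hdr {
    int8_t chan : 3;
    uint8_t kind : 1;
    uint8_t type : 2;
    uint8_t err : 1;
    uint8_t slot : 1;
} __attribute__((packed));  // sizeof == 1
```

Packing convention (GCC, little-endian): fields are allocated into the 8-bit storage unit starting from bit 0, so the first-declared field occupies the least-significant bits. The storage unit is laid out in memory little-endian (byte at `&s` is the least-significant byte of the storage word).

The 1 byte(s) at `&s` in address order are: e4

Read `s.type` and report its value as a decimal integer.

2

[0]=0xe4 (little-endian) → word 0xe4
chan [0+:3] = (word>>0) & 0x7 = 4
kind [3+:1] = (word>>3) & 0x1 = 0
type [4+:2] = (word>>4) & 0x3 = 2  ←
err [6+:1] = (word>>6) & 0x1 = 1
slot [7+:1] = (word>>7) & 0x1 = 1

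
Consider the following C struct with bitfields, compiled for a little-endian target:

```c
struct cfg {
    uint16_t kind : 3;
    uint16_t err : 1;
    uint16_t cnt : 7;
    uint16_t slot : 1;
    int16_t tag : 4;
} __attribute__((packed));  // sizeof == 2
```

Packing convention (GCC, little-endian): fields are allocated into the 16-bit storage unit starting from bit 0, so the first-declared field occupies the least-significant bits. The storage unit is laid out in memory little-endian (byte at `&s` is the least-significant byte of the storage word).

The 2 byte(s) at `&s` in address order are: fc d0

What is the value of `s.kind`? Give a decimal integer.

[0]=0xfc [1]=0xd0 (little-endian) → word 0xd0fc
kind:3 @ bit 0 → (0xd0fc>>0)&0x7 = 0x4  ←
err:1 @ bit 3 → (0xd0fc>>3)&0x1 = 0x1
cnt:7 @ bit 4 → (0xd0fc>>4)&0x7f = 0xf
slot:1 @ bit 11 → (0xd0fc>>11)&0x1 = 0x0
tag:4 @ bit 12 → (0xd0fc>>12)&0xf = 0xd

4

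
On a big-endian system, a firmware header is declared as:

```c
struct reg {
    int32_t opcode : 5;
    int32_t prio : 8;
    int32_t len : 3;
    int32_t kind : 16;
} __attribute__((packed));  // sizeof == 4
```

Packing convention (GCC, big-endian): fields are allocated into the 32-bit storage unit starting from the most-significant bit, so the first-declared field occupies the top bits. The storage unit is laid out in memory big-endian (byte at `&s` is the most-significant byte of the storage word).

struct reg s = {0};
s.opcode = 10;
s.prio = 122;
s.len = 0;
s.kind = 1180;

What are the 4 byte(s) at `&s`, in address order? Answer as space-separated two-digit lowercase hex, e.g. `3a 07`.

opcode (5b) val=10 bits=0xa at bit 27: 0x50000000
prio (8b) val=122 bits=0x7a at bit 19: 0x53d00000
len (3b) val=0 bits=0x0 at bit 16: 0x53d00000
kind (16b) val=1180 bits=0x49c at bit 0: 0x53d0049c
word = 0x53d0049c → big-endian bytes:
  [0]=0x53  [1]=0xd0  [2]=0x04  [3]=0x9c

53 d0 04 9c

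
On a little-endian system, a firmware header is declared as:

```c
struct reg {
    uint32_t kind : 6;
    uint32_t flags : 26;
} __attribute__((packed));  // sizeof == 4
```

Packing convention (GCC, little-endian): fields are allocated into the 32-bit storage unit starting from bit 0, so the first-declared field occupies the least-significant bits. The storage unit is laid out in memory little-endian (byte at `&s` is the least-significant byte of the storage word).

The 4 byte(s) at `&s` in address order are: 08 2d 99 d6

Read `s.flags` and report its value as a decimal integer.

[0]=0x08 [1]=0x2d [2]=0x99 [3]=0xd6 (little-endian) → word 0xd6992d08
kind:6 @ bit 0 → (0xd6992d08>>0)&0x3f = 0x8
flags:26 @ bit 6 → (0xd6992d08>>6)&0x3ffffff = 0x35a64b4  ←

56255668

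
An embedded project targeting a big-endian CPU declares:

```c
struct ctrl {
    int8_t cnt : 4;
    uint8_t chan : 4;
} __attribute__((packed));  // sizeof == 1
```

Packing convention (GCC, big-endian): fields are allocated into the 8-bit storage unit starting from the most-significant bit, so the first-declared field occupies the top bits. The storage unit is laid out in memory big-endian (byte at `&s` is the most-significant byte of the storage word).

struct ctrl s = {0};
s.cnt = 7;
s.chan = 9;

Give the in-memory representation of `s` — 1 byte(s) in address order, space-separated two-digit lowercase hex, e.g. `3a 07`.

cnt:4 = 7 → 0x7 << 4 → word 0x70
chan:4 = 9 → 0x9 << 0 → word 0x79
word = 0x79 → big-endian bytes:
  [0]=0x79

79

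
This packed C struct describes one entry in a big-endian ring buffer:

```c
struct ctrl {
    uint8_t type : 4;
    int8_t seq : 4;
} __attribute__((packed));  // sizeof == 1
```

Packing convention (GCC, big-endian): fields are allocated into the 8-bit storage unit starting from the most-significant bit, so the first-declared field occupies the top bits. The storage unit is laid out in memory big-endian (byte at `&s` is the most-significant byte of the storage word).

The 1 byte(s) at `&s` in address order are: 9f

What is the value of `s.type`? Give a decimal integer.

[0]=0x9f (big-endian) → word 0x9f
type [4+:4] = (word>>4) & 0xf = 9  ←
seq [0+:4] = (word>>0) & 0xf = 15

9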